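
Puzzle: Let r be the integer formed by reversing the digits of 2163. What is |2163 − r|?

Reverse of 2163 is 3612.
|2163 − 3612| = 1449

1449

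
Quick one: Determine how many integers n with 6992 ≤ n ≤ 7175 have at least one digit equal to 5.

The integers in [6992, 7175] that have at least one digit equal to 5: 6995, 7005, 7015, 7025, 7035, 7045, …, 7165, 7175.
37 qualify.

37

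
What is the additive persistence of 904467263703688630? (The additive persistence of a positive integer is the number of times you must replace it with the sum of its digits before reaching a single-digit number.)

3

904467263703688630 → 82 → 10 → 1 (3 steps)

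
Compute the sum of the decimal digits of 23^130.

832

23^130 = 1058324091125248837501135328509955524195855294699653035742906263913125371116538848247018876694713446763937944789764375968659729755090838839018370348616714467315340121673959122449
Sum of its 178 digits: 832.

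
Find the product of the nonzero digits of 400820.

4×8×2 = 64

64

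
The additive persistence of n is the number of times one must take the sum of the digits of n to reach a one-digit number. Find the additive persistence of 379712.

379712 → 29 → 11 → 2 (3 steps)

3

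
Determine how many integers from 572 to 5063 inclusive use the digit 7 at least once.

The integers in [572, 5063] that use the digit 7 at least once: 572, 573, 574, 575, 576, 577, …, 5047, 5057.
1257 qualify.

1257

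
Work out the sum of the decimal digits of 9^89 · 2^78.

9^89 · 2^78 = 2558132303400497180113531937067430270707624580176276848082385993463418643128331364276891089201962697113993216
Sum of its 109 digits: 459.

459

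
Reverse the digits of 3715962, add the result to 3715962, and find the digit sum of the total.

Reversal of 3715962 is 2695173; 3715962 + 2695173 = 6411135.
Digit sum of 6411135: 6+4+1+1+1+3+5 = 21.

21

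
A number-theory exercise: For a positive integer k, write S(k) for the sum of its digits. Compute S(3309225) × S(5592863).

912

S(3309225) = 3+3+0+9+2+2+5 = 24.
S(5592863) = 5+5+9+2+8+6+3 = 38.
24 · 38 = 912.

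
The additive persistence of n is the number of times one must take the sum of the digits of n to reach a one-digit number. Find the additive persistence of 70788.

2

70788 → 30 → 3 (2 steps)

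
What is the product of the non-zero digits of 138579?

7560

1×3×8×5×7×9 = 7560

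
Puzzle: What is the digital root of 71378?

7+1+3+7+8 = 26
2+6 = 8
(Equivalently, 71378 mod 9 = 8.)

8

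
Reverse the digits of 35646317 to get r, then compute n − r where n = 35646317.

-35718336

Reverse of 35646317 is 71364653.
35646317 − 71364653 = -35718336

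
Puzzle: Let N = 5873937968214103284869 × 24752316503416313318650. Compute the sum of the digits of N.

197

5873937968214103284869 × 24752316503416313318650 = 145393571710669636784500910445364679720506850
Sum of its 45 digits: 197.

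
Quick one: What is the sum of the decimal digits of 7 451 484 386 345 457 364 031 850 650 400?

123

7+4+5+1+4+8+4+3+8+6+3+4+5+4+5+7+3+6+4+0+3+1+8+5+0+6+5+0+4+0+0 = 123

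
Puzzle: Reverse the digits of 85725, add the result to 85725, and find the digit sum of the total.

Reversal of 85725 is 52758; 85725 + 52758 = 138483.
Digit sum of 138483: 1+3+8+4+8+3 = 27.

27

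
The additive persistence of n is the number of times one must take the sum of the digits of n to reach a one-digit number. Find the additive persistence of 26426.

26426 → 20 → 2 (2 steps)

2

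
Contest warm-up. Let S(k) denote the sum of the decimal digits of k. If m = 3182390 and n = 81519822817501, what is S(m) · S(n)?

1508

S(3182390) = 3+1+8+2+3+9+0 = 26.
S(81519822817501) = 8+1+5+1+9+8+2+2+8+1+7+5+0+1 = 58.
26 · 58 = 1508.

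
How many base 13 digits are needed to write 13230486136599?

12

13230486136599 in base 13 is 74C824CAC574, which has 12 digits.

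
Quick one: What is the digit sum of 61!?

61! = 507580213877224798800856812176625227226004528988036003099405939480985600000000000000
Sum of its 84 digits: 315.

315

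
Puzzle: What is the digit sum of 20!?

20! = 2432902008176640000
Sum of its 19 digits: 54.

54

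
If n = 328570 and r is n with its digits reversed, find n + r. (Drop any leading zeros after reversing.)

404393

Reverse of 328570 is 75823.
328570 + 75823 = 404393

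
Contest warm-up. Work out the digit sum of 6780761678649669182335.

118

6+7+8+0+7+6+1+6+7+8+6+4+9+6+6+9+1+8+2+3+3+5 = 118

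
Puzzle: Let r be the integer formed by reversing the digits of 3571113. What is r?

3111753

Reversing 3571113 gives 3111753.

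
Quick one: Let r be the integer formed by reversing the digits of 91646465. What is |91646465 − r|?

Reverse of 91646465 is 56464619.
|91646465 − 56464619| = 35181846

35181846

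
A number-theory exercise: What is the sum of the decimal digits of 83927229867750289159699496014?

8+3+9+2+7+2+2+9+8+6+7+7+5+0+2+8+9+1+5+9+6+9+9+4+9+6+0+1+4 = 157

157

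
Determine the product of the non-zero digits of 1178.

1×1×7×8 = 56

56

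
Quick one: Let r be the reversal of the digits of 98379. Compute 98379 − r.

990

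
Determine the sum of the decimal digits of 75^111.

972

75^111 = 13545662058205062297328436012059384125749967214136133567919488011570764076984292768773956500958013064425168941796890915369887934564658671081718159531805796759447465637919705283565008357982151210308074951171875
Sum of its 209 digits: 972.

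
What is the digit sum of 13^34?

193

13^34 = 74829695578286078013428929473144712489
Sum of its 38 digits: 193.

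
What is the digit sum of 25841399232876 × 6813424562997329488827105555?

207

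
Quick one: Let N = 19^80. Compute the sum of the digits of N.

19^80 = 1996586251464506635890620712520167111140046472389308873127642730263440424876828325289993051785145582401
Sum of its 103 digits: 433.

433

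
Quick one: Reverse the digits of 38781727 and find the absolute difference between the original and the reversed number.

Reverse of 38781727 is 72718783.
|38781727 − 72718783| = 33937056

33937056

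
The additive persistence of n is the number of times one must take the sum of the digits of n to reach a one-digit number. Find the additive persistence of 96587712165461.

96587712165461 → 68 → 14 → 5 (3 steps)

3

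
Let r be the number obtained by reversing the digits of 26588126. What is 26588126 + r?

Reverse of 26588126 is 62188562.
26588126 + 62188562 = 88776688

88776688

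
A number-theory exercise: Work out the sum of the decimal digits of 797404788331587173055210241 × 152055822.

138

797404788331587173055210241 × 152055822 = 121250040556495496163566244578073102
Sum of its 36 digits: 138.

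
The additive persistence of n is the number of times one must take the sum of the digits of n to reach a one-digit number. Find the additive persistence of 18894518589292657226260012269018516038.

3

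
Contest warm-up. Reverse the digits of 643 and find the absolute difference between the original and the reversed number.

Reverse of 643 is 346.
|643 − 346| = 297

297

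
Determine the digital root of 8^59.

The digital root of n equals n mod 9 (or 9 when 9 | n), so we need 8^59 mod 9.
8^59 ≡ 8 (mod 9), so the digital root is 8.

8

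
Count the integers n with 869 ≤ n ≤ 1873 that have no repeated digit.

526

The integers in [869, 1873] that have no repeated digit: 869, 870, 871, 872, 873, 874, …, 1872, 1873.
526 qualify.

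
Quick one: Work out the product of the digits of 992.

9×9×2 = 162

162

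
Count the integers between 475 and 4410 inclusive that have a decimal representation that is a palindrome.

86

The integers in [475, 4410] that have a decimal representation that is a palindrome: 484, 494, 505, 515, 525, 535, …, 4224, 4334.
86 qualify.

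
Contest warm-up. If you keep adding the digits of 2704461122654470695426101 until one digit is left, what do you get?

8

2+7+0+4+4+6+1+1+2+2+6+5+4+4+7+0+6+9+5+4+2+6+1+0+1 = 89
8+9 = 17
1+7 = 8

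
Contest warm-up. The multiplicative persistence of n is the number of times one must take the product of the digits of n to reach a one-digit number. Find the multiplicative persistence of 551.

551 → 25 → 10 → 0 (3 steps)

3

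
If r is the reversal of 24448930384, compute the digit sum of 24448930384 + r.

53

Reversal of 24448930384 is 48303984442; 24448930384 + 48303984442 = 72752914826.
Digit sum of 72752914826: 7+2+7+5+2+9+1+4+8+2+6 = 53.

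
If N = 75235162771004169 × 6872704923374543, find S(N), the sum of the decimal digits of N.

75235162771004169 × 6872704923374543 = 517069073587165477509564201469767
Sum of its 33 digits: 159.

159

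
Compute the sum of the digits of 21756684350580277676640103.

2+1+7+5+6+6+8+4+3+5+0+5+8+0+2+7+7+6+7+6+6+4+0+1+0+3 = 109

109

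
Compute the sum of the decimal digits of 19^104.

658

19^104 = 9780802717140396864655758374640878767259745231096845875416538463966039091922948897598273872135745996935753061610211867742369701468321
Sum of its 133 digits: 658.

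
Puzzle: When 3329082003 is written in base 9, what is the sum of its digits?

3329082003 in base 9 is 8530225873.
Digit sum: 8+5+3+0+2+2+5+8+7+3 = 43.

43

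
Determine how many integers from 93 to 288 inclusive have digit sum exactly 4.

7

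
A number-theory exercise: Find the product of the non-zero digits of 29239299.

157464

2×9×2×3×9×2×9×9 = 157464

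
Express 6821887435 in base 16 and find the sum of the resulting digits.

85

6821887435 in base 16 is 1969DBDCB.
Digit sum: 1+9+6+9+13+11+13+12+11 = 85.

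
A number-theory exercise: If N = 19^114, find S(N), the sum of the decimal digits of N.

649

19^114 = 59966749513267825724908973980095118760861324233369594776004538342373439980068510542630407345872422176916353536468350271285969351953224368420622121
Sum of its 146 digits: 649.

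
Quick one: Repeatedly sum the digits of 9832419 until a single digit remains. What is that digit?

9

9+8+3+2+4+1+9 = 36
3+6 = 9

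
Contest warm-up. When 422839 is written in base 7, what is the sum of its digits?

19

422839 in base 7 is 3410524.
Digit sum: 3+4+1+0+5+2+4 = 19.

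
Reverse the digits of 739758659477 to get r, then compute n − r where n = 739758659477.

Reverse of 739758659477 is 774956857937.
739758659477 − 774956857937 = -35198198460

-35198198460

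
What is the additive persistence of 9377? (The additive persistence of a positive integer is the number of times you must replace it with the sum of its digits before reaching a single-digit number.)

2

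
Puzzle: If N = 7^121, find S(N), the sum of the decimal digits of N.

7^121 = 1806603476925444932335424721892206685421837981932696835378964188981494974061222060845344519871619704007
Sum of its 103 digits: 475.

475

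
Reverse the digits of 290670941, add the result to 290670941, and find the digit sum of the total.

Reversal of 290670941 is 149076092; 290670941 + 149076092 = 439747033.
Digit sum of 439747033: 4+3+9+7+4+7+0+3+3 = 40.

40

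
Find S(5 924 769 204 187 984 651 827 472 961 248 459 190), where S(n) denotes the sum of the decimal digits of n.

5+9+2+4+7+6+9+2+0+4+1+8+7+9+8+4+6+5+1+8+2+7+4+7+2+9+6+1+2+4+8+4+5+9+1+9+0 = 185

185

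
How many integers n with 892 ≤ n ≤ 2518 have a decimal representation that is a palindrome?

26

The integers in [892, 2518] that have a decimal representation that is a palindrome: 898, 909, 919, 929, 939, 949, …, 2332, 2442.
26 qualify.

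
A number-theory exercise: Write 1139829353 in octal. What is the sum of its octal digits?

1139829353 in base 8 is 10374065151.
Digit sum: 1+0+3+7+4+0+6+5+1+5+1 = 33.

33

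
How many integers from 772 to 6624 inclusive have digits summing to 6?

56

The integers in [772, 6624] that have digits summing to 6: 1005, 1014, 1023, 1032, 1041, 1050, …, 5100, 6000.
56 qualify.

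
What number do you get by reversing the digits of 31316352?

25361313

Reversing 31316352 gives 25361313.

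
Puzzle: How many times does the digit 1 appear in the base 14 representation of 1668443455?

1668443455 in base 14 is 11B82D487.
The digit 1 appears 2 times.

2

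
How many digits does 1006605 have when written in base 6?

1006605 in base 6 is 33324113, which has 8 digits.

8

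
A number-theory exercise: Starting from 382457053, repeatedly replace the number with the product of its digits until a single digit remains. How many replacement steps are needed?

1

382457053 → 0 (1 step)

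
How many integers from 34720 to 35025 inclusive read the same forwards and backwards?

3

The integers in [34720, 35025] that read the same forwards and backwards: 34743, 34843, 34943.
3 qualify.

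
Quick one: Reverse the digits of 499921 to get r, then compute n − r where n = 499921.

369927

Reverse of 499921 is 129994.
499921 − 129994 = 369927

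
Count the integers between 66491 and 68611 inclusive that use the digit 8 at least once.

The integers in [66491, 68611] that use the digit 8 at least once: 66498, 66508, 66518, 66528, 66538, 66548, …, 68610, 68611.
1060 qualify.

1060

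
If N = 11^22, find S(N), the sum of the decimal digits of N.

97

11^22 = 81402749386839761113321
Sum of its 23 digits: 97.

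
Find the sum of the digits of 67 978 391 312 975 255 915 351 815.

127

6+7+9+7+8+3+9+1+3+1+2+9+7+5+2+5+5+9+1+5+3+5+1+8+1+5 = 127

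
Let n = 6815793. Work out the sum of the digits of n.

39

6+8+1+5+7+9+3 = 39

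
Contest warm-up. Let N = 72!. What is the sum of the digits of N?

432

72! = 61234458376886086861524070385274672740778091784697328983823014963978384987221689274204160000000000000000
Sum of its 104 digits: 432.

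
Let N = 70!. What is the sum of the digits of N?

70! = 11978571669969891796072783721689098736458938142546425857555362864628009582789845319680000000000000000
Sum of its 101 digits: 459.

459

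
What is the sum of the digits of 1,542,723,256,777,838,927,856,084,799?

151

1+5+4+2+7+2+3+2+5+6+7+7+7+8+3+8+9+2+7+8+5+6+0+8+4+7+9+9 = 151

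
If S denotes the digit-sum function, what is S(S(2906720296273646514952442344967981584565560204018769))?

14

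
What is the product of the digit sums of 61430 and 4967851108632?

S(61430) = 6+1+4+3+0 = 14.
S(4967851108632) = 4+9+6+7+8+5+1+1+0+8+6+3+2 = 60.
14 · 60 = 840.

840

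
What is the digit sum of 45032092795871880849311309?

4+5+0+3+2+0+9+2+7+9+5+8+7+1+8+8+0+8+4+9+3+1+1+3+0+9 = 116

116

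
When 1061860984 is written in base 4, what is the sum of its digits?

28

1061860984 in base 4 is 333102223121320.
Digit sum: 3+3+3+1+0+2+2+2+3+1+2+1+3+2+0 = 28.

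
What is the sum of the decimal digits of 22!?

72

22! = 1124000727777607680000
Sum of its 22 digits: 72.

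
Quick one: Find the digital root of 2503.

1

2+5+0+3 = 10
1+0 = 1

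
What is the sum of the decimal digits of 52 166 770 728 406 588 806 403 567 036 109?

140

5+2+1+6+6+7+7+0+7+2+8+4+0+6+5+8+8+8+0+6+4+0+3+5+6+7+0+3+6+1+0+9 = 140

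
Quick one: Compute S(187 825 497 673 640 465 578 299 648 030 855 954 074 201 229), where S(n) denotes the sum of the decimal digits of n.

1+8+7+8+2+5+4+9+7+6+7+3+6+4+0+4+6+5+5+7+8+2+9+9+6+4+8+0+3+0+8+5+5+9+5+4+0+7+4+2+0+1+2+2+9 = 216

216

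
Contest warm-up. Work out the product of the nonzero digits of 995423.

9720

9×9×5×4×2×3 = 9720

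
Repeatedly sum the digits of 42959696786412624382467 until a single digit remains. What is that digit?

3

4+2+9+5+9+6+9+6+7+8+6+4+1+2+6+2+4+3+8+2+4+6+7 = 120
1+2+0 = 3
(Equivalently, 42959696786412624382467 mod 9 = 3.)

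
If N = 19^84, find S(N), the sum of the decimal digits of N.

19^84 = 260197116877105969295901581876340698090881996328247121654867528250661819610373144180117184501691957444080721
Sum of its 108 digits: 478.

478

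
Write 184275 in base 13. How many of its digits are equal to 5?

184275 in base 13 is 65B50.
The digit 5 appears 2 times.

2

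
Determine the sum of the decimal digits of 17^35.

17^35 = 11633549665058175578832094238737833478284593
Sum of its 44 digits: 215.

215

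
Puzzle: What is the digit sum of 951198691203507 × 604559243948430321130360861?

174

951198691203507 × 604559243948430321130360861 = 575055961598728631022122100703109298739527
Sum of its 42 digits: 174.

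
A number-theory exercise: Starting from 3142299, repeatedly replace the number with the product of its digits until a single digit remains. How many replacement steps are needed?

3142299 → 3888 → 1536 → 90 → 0 (4 steps)

4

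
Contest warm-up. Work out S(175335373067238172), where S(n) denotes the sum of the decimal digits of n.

1+7+5+3+3+5+3+7+3+0+6+7+2+3+8+1+7+2 = 73

73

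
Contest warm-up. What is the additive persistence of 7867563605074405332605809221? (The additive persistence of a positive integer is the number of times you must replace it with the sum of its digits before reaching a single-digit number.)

7867563605074405332605809221 → 114 → 6 (2 steps)

2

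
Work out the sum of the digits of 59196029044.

5+9+1+9+6+0+2+9+0+4+4 = 49

49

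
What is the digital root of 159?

1+5+9 = 15
1+5 = 6
(Equivalently, 159 mod 9 = 6.)

6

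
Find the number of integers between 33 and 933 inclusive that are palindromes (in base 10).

90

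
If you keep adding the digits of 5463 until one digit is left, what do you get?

5+4+6+3 = 18
1+8 = 9

9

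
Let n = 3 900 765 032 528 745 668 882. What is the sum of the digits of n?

104

3+9+0+0+7+6+5+0+3+2+5+2+8+7+4+5+6+6+8+8+8+2 = 104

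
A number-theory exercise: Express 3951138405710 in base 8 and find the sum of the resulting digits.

62

3951138405710 in base 8 is 71376214676516.
Digit sum: 7+1+3+7+6+2+1+4+6+7+6+5+1+6 = 62.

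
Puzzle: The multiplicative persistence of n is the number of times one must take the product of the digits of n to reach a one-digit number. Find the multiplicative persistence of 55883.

55883 → 4800 → 0 (2 steps)

2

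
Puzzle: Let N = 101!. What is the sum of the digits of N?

101! = 9425947759838359420851623124482936749562312794702543768327889353416977599316221476503087861591808346911623490003549599583369706302603264000000000000000000000000
Sum of its 160 digits: 639.

639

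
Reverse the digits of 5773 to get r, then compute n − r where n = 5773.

1998

Reverse of 5773 is 3775.
5773 − 3775 = 1998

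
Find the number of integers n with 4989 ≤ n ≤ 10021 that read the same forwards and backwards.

The integers in [4989, 10021] that read the same forwards and backwards: 4994, 5005, 5115, 5225, 5335, 5445, …, 9999, 10001.
52 qualify.

52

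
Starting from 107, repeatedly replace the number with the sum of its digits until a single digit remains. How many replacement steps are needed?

1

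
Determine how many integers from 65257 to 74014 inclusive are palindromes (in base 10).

The integers in [65257, 74014] that are palindromes (in base 10): 65356, 65456, 65556, 65656, 65756, 65856, …, 73837, 73937.
87 qualify.

87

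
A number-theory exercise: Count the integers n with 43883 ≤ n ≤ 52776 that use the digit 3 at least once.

2516

The integers in [43883, 52776] that use the digit 3 at least once: 43883, 43884, 43885, 43886, 43887, 43888, …, 52763, 52773.
2516 qualify.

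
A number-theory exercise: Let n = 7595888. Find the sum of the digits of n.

50

7+5+9+5+8+8+8 = 50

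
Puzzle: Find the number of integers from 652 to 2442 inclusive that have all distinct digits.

The integers in [652, 2442] that have all distinct digits: 652, 653, 654, 657, 658, 659, …, 2438, 2439.
939 qualify.

939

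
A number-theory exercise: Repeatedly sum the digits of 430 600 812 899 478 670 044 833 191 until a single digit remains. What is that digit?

4+3+0+6+0+0+8+1+2+8+9+9+4+7+8+6+7+0+0+4+4+8+3+3+1+9+1 = 115
1+1+5 = 7
(Equivalently, 430 600 812 899 478 670 044 833 191 mod 9 = 7.)

7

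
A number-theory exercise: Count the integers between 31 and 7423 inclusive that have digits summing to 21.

The integers in [31, 7423] that have digits summing to 21: 399, 489, 498, 579, 588, 597, …, 7392, 7419.
396 qualify.

396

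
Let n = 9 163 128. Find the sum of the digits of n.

9+1+6+3+1+2+8 = 30

30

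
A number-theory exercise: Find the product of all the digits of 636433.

3888

6×3×6×4×3×3 = 3888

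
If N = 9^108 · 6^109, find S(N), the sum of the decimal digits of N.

9^108 · 6^109 = 75279601468739957491831944838078736122238565164995829744114763899218661103944673395825698010482470483198448424682652190673955032072774687704071546916716739744399337451449440365581032226816
Sum of its 188 digits: 891.

891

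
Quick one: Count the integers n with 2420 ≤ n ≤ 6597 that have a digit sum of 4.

The integers in [2420, 6597] that have a digit sum of 4: 3001, 3010, 3100, 4000.
4 qualify.

4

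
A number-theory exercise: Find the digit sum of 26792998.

52

2+6+7+9+2+9+9+8 = 52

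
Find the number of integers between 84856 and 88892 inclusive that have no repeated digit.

1050

The integers in [84856, 88892] that have no repeated digit: 84901, 84902, 84903, 84905, 84906, 84907, …, 87964, 87965.
1050 qualify.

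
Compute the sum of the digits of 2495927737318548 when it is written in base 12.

60

2495927737318548 in base 12 is 1B3B27625203070.
Digit sum: 1+11+3+11+2+7+6+2+5+2+0+3+0+7+0 = 60.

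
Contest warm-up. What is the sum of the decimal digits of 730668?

30

7+3+0+6+6+8 = 30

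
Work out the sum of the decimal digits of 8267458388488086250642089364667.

161

8+2+6+7+4+5+8+3+8+8+4+8+8+0+8+6+2+5+0+6+4+2+0+8+9+3+6+4+6+6+7 = 161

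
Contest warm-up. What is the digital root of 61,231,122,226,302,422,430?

3

6+1+2+3+1+1+2+2+2+2+6+3+0+2+4+2+2+4+3+0 = 48
4+8 = 12
1+2 = 3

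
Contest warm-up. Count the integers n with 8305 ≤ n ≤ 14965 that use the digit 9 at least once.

2535

The integers in [8305, 14965] that use the digit 9 at least once: 8309, 8319, 8329, 8339, 8349, 8359, …, 14964, 14965.
2535 qualify.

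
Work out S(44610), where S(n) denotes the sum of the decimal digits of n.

4+4+6+1+0 = 15

15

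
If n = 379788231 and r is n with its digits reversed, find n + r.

Reverse of 379788231 is 132887973.
379788231 + 132887973 = 512676204

512676204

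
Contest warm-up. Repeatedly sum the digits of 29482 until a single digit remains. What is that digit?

7

2+9+4+8+2 = 25
2+5 = 7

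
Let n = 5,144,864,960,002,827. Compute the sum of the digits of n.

66

5+1+4+4+8+6+4+9+6+0+0+0+2+8+2+7 = 66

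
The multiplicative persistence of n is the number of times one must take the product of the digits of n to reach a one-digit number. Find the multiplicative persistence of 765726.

2

765726 → 17640 → 0 (2 steps)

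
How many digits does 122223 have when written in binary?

122223 in base 2 is 11101110101101111, which has 17 digits.

17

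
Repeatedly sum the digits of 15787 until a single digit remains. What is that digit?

1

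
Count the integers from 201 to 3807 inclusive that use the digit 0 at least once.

934

The integers in [201, 3807] that use the digit 0 at least once: 201, 202, 203, 204, 205, 206, …, 3806, 3807.
934 qualify.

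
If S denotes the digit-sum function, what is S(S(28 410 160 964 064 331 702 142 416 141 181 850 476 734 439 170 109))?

First digit sum: 179.
1+7+9 = 17.

17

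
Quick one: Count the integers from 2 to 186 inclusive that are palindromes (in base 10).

The integers in [2, 186] that are palindromes (in base 10): 2, 3, 4, 5, 6, 7, …, 171, 181.
26 qualify.

26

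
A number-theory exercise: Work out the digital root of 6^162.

The digital root of n equals n mod 9 (or 9 when 9 | n), so we need 6^162 mod 9.
6^162 ≡ 0 (mod 9), so the digital root is 9.

9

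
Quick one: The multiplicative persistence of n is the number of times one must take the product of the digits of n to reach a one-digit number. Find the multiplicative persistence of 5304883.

5304883 → 0 (1 step)

1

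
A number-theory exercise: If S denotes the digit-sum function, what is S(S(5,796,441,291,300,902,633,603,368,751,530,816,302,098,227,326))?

First digit sum: 180.
1+8+0 = 9.

9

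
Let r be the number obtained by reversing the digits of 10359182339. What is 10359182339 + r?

103687377640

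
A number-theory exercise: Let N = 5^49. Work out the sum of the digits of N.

158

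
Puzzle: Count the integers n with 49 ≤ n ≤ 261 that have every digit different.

160

The integers in [49, 261] that have every digit different: 49, 50, 51, 52, 53, 54, …, 260, 261.
160 qualify.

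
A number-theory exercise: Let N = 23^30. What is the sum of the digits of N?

199

23^30 = 71094348791151363024389554286420996798449
Sum of its 41 digits: 199.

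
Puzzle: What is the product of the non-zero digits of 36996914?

314928

3×6×9×9×6×9×1×4 = 314928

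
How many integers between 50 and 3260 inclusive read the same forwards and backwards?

118

The integers in [50, 3260] that read the same forwards and backwards: 55, 66, 77, 88, 99, 101, …, 3113, 3223.
118 qualify.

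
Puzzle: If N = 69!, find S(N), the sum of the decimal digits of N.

351

69! = 171122452428141311372468338881272839092270544893520369393648040923257279754140647424000000000000000
Sum of its 99 digits: 351.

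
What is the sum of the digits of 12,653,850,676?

1+2+6+5+3+8+5+0+6+7+6 = 49

49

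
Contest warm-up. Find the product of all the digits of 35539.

2025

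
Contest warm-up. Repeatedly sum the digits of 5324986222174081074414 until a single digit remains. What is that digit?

3

5+3+2+4+9+8+6+2+2+2+1+7+4+0+8+1+0+7+4+4+1+4 = 84
8+4 = 12
1+2 = 3
(Equivalently, 5324986222174081074414 mod 9 = 3.)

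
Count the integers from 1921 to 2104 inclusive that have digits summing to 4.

4

The integers in [1921, 2104] that have digits summing to 4: 2002, 2011, 2020, 2101.
4 qualify.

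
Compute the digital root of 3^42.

9

The digital root of n equals n mod 9 (or 9 when 9 | n), so we need 3^42 mod 9.
3^42 ≡ 0 (mod 9), so the digital root is 9.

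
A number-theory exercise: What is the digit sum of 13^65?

13^65 = 2548695193599893953298576885506358200517242640053505238664682529949236493
Sum of its 73 digits: 358.

358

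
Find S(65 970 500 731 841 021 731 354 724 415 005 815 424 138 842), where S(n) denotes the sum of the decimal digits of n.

160

6+5+9+7+0+5+0+0+7+3+1+8+4+1+0+2+1+7+3+1+3+5+4+7+2+4+4+1+5+0+0+5+8+1+5+4+2+4+1+3+8+8+4+2 = 160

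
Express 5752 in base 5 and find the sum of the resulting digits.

5752 in base 5 is 141002.
Digit sum: 1+4+1+0+0+2 = 8.

8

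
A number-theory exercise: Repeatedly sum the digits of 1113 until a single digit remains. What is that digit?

6

1+1+1+3 = 6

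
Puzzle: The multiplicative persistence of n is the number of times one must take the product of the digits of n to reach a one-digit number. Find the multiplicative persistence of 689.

3

689 → 432 → 24 → 8 (3 steps)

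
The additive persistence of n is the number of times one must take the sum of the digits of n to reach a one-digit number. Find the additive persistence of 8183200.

2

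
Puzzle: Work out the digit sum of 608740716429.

54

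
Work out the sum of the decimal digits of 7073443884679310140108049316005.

116

7+0+7+3+4+4+3+8+8+4+6+7+9+3+1+0+1+4+0+1+0+8+0+4+9+3+1+6+0+0+5 = 116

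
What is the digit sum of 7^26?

112

7^26 = 9387480337647754305649
Sum of its 22 digits: 112.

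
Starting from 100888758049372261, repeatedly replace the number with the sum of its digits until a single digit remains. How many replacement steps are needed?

100888758049372261 → 79 → 16 → 7 (3 steps)

3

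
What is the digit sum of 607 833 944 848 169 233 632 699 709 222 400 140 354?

166

6+0+7+8+3+3+9+4+4+8+4+8+1+6+9+2+3+3+6+3+2+6+9+9+7+0+9+2+2+2+4+0+0+1+4+0+3+5+4 = 166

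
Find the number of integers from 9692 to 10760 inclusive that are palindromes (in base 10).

11

The integers in [9692, 10760] that are palindromes (in base 10): 9779, 9889, 9999, 10001, 10101, 10201, …, 10601, 10701.
11 qualify.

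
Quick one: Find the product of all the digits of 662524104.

0

6×6×2×5×2×4×1×0×4 = 0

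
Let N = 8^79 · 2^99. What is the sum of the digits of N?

8^79 · 2^99 = 139984046386112763159840142535527767382602843577165595931249318810236991948760059086304843329475444736
Sum of its 102 digits: 469.

469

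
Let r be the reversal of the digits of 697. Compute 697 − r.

-99

Reverse of 697 is 796.
697 − 796 = -99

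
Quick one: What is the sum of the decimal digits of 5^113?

5^113 = 9629649721936179265279889712924636592690508241076940976199693977832794189453125
Sum of its 79 digits: 416.

416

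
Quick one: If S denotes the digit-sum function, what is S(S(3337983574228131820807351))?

4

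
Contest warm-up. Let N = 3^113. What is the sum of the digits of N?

3^113 = 821678234986022501332043817791314604358242170799200323
Sum of its 54 digits: 207.

207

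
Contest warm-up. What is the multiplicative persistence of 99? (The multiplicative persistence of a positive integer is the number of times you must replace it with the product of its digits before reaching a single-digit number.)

99 → 81 → 8 (2 steps)

2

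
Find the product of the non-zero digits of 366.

108

3×6×6 = 108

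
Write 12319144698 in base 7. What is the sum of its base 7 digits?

12319144698 in base 7 is 614165000520.
Digit sum: 6+1+4+1+6+5+0+0+0+5+2+0 = 30.

30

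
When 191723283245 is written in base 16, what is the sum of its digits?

65

191723283245 in base 16 is 2CA399232D.
Digit sum: 2+12+10+3+9+9+2+3+2+13 = 65.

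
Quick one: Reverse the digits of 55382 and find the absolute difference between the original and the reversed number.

27027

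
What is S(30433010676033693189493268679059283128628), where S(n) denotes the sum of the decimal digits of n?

183

3+0+4+3+3+0+1+0+6+7+6+0+3+3+6+9+3+1+8+9+4+9+3+2+6+8+6+7+9+0+5+9+2+8+3+1+2+8+6+2+8 = 183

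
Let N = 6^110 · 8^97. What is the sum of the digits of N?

810

6^110 · 8^97 = 157168779416246135727668529173349853146994133781164202706348623383345985648022375122958231511107242798074168578097556058479267135826299801135945948912272209660978505447374848
Sum of its 174 digits: 810.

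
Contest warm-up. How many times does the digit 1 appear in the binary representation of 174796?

9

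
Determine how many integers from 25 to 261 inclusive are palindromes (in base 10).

23

The integers in [25, 261] that are palindromes (in base 10): 33, 44, 55, 66, 77, 88, …, 242, 252.
23 qualify.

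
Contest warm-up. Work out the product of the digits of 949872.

36288

9×4×9×8×7×2 = 36288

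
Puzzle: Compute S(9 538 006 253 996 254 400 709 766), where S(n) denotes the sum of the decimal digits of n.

115

9+5+3+8+0+0+6+2+5+3+9+9+6+2+5+4+4+0+0+7+0+9+7+6+6 = 115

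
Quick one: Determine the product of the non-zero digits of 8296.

8×2×9×6 = 864

864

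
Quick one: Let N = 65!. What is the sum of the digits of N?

65! = 8247650592082470666723170306785496252186258551345437492922123134388955774976000000000000000
Sum of its 91 digits: 351.

351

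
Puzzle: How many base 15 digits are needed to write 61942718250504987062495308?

61942718250504987062495308 in base 15 is C642D5032A2748811CED8D, which has 22 digits.

22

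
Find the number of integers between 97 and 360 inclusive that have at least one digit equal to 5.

53

The integers in [97, 360] that have at least one digit equal to 5: 105, 115, 125, 135, 145, 150, …, 358, 359.
53 qualify.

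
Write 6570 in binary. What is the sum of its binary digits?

6570 in base 2 is 1100110101010.
Digit sum: 1+1+0+0+1+1+0+1+0+1+0+1+0 = 7.

7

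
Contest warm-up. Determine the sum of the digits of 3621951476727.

3+6+2+1+9+5+1+4+7+6+7+2+7 = 60

60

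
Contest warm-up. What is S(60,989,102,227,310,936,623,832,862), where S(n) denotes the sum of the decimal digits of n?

6+0+9+8+9+1+0+2+2+2+7+3+1+0+9+3+6+6+2+3+8+3+2+8+6+2 = 108

108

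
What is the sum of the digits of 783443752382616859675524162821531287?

166

7+8+3+4+4+3+7+5+2+3+8+2+6+1+6+8+5+9+6+7+5+5+2+4+1+6+2+8+2+1+5+3+1+2+8+7 = 166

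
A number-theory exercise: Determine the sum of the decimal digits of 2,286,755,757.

2+2+8+6+7+5+5+7+5+7 = 54

54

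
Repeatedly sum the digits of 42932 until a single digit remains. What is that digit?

4+2+9+3+2 = 20
2+0 = 2
(Equivalently, 42932 mod 9 = 2.)

2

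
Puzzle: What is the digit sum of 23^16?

103

23^16 = 6132610415680998648961
Sum of its 22 digits: 103.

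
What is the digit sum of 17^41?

17^41 = 280805607755268602048174614102036928492604365174417
Sum of its 51 digits: 206.

206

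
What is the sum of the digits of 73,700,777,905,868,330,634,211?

97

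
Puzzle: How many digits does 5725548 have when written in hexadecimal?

6

5725548 in base 16 is 575D6C, which has 6 digits.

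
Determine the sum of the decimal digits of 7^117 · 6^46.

621

7^117 · 6^46 = 469275843849008075213369181610369358115851305775160021978395438923302841579830310986116792169425428899146558878788501349451878411272192
Sum of its 135 digits: 621.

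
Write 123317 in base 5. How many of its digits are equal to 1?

2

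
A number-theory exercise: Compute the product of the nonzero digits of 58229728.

161280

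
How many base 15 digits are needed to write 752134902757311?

752134902757311 in base 15 is 5BE4B4CA87276, which has 13 digits.

13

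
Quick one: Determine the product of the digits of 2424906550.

2×4×2×4×9×0×6×5×5×0 = 0

0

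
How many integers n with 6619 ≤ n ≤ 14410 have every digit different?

2814

The integers in [6619, 14410] that have every digit different: 6701, 6702, 6703, 6704, 6705, 6708, …, 14397, 14398.
2814 qualify.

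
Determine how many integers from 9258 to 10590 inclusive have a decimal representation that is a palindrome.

13

The integers in [9258, 10590] that have a decimal representation that is a palindrome: 9339, 9449, 9559, 9669, 9779, 9889, …, 10401, 10501.
13 qualify.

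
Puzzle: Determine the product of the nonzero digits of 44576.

4×4×5×7×6 = 3360

3360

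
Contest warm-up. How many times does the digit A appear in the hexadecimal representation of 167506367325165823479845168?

167506367325165823479845168 in base 16 is 8A8EDA5E324C4301391130.
The digit A appears 2 times.

2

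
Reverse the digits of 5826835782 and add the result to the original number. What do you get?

8702222067

Reverse of 5826835782 is 2875386285.
5826835782 + 2875386285 = 8702222067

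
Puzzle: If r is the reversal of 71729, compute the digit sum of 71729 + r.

25

Reversal of 71729 is 92717; 71729 + 92717 = 164446.
Digit sum of 164446: 1+6+4+4+4+6 = 25.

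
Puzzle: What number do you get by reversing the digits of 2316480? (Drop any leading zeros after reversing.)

846132

Reversing 2316480 gives 846132.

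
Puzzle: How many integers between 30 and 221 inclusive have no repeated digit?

151

The integers in [30, 221] that have no repeated digit: 30, 31, 32, 34, 35, 36, …, 218, 219.
151 qualify.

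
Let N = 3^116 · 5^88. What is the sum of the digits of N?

504

3^116 · 5^88 = 716846103707233402846800516325377294637381862597859952327737132340307142836823006692981152809807099401950836181640625
Sum of its 117 digits: 504.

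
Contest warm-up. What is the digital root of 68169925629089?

6+8+1+6+9+9+2+5+6+2+9+0+8+9 = 80
8+0 = 8
(Equivalently, 68169925629089 mod 9 = 8.)

8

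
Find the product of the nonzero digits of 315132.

3×1×5×1×3×2 = 90

90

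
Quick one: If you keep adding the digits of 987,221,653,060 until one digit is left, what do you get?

9+8+7+2+2+1+6+5+3+0+6+0 = 49
4+9 = 13
1+3 = 4

4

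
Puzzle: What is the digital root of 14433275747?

1+4+4+3+3+2+7+5+7+4+7 = 47
4+7 = 11
1+1 = 2
(Equivalently, 14433275747 mod 9 = 2.)

2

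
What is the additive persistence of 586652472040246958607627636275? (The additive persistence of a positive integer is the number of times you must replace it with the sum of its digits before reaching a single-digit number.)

2

586652472040246958607627636275 → 140 → 5 (2 steps)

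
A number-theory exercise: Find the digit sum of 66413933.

6+6+4+1+3+9+3+3 = 35

35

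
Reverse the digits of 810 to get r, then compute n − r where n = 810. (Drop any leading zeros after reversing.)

Reverse of 810 is 18.
810 − 18 = 792

792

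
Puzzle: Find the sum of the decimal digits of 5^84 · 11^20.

5^84 · 11^20 = 34780359556460078287807153308756492730326181916922223535948432981967926025390625
Sum of its 80 digits: 364.

364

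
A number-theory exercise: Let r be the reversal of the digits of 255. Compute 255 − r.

Reverse of 255 is 552.
255 − 552 = -297

-297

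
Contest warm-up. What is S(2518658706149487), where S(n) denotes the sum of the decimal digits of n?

81

2+5+1+8+6+5+8+7+0+6+1+4+9+4+8+7 = 81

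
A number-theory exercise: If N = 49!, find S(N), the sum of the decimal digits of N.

225

49! = 608281864034267560872252163321295376887552831379210240000000000
Sum of its 63 digits: 225.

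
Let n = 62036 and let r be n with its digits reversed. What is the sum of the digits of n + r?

16

Reversal of 62036 is 63026; 62036 + 63026 = 125062.
Digit sum of 125062: 1+2+5+0+6+2 = 16.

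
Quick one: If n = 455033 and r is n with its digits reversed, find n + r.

785587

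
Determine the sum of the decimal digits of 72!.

72! = 61234458376886086861524070385274672740778091784697328983823014963978384987221689274204160000000000000000
Sum of its 104 digits: 432.

432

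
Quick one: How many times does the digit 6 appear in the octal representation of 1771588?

2

1771588 in base 8 is 6604104.
The digit 6 appears 2 times.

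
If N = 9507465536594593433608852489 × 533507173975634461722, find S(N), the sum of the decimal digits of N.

207

9507465536594593433608852489 × 533507173975634461722 = 5072301070099320610984954136714812138999614926058
Sum of its 49 digits: 207.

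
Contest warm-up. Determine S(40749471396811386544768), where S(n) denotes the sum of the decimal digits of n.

4+0+7+4+9+4+7+1+3+9+6+8+1+1+3+8+6+5+4+4+7+6+8 = 115

115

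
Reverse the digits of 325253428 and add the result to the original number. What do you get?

1149605951

Reverse of 325253428 is 824352523.
325253428 + 824352523 = 1149605951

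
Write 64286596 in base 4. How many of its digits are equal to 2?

2

64286596 in base 4 is 3311032332010.
The digit 2 appears 2 times.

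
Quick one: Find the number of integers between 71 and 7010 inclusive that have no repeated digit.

3698

The integers in [71, 7010] that have no repeated digit: 71, 72, 73, 74, 75, 76, …, 6985, 6987.
3698 qualify.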